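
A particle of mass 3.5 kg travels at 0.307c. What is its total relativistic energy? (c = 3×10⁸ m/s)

γ = 1/√(1 - 0.307²) = 1.0507
mc² = 3.5 × (3×10⁸)² = 3.150×10¹⁷ J
E = γmc² = 1.0507 × 3.150×10¹⁷ = 3.310×10¹⁷ J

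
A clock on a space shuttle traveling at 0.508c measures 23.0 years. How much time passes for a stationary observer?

Proper time Δt₀ = 23.0 years
γ = 1/√(1 - 0.508²) = 1.161
Δt = γΔt₀ = 1.161 × 23.0 = 26.70 years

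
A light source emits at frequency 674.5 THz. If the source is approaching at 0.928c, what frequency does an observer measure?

β = v/c = 0.928
(1+β)/(1-β) = 1.928/0.072 = 26.778
Doppler factor = √(26.778) = 5.1747
f_obs = 674.5 × 5.1747 = 3490 THz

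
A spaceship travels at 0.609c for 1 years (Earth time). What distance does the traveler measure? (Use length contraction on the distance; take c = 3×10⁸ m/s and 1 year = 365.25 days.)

Earth distance: d = v × t = 0.609c × 1 yr = 5.766×10¹⁵ m
γ = 1.261
d' = d/γ = 5.766×10¹⁵/1.261 = 4.573×10¹⁵ m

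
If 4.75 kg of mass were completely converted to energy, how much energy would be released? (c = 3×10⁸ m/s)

Using E = mc²:
c² = (3×10⁸)² = 9×10¹⁶ m²/s²
E = 4.75 × 9×10¹⁶ = 4.275×10¹⁷ J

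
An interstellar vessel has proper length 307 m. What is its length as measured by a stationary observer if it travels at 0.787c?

Proper length L₀ = 307 m
γ = 1/√(1 - 0.787²) = 1.621
L = L₀/γ = 307/1.621 = 189.4 m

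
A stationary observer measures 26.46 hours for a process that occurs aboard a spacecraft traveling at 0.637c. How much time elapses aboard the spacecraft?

Dilated time Δt = 26.46 hours
γ = 1/√(1 - 0.637²) = 1.297
Δt₀ = Δt/γ = 26.46/1.297 = 20.40 hours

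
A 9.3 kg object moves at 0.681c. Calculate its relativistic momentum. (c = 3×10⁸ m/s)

γ = 1/√(1 - 0.681²) = 1.366
v = 0.681 × 3×10⁸ = 2.043×10⁸ m/s
p = γmv = 1.366 × 9.3 × 2.043×10⁸ = 2.595×10⁹ kg·m/s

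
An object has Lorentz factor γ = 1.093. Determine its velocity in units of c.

From γ = 1/√(1 - v²/c²):
1/γ² = 1/1.093² = 0.837066
v²/c² = 1 - 0.837066 = 0.162934
v/c = √(0.162934) = 0.4037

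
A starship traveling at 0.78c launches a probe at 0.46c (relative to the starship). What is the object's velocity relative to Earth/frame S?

u = (u' + v)/(1 + u'v/c²)
Numerator: 0.46 + 0.78 = 1.24
Denominator: 1 + 0.3588 = 1.3588
u = 1.24/1.3588 = 0.9126c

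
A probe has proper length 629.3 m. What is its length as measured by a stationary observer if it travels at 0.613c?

Proper length L₀ = 629.3 m
γ = 1/√(1 - 0.613²) = 1.2657
L = L₀/γ = 629.3/1.2657 = 497.2 m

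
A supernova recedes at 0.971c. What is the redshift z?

β = 0.971
(1+β)/(1-β) = 1.971/0.029 = 67.97
√(67.97) = 8.244
z = 8.244 - 1 = 7.244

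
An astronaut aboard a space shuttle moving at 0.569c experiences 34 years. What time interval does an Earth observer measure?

Proper time Δt₀ = 34 years
γ = 1/√(1 - 0.569²) = 1.21605
Δt = γΔt₀ = 1.21605 × 34 = 41.35 years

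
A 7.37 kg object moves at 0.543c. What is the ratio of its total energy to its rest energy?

E = γmc², E₀ = mc²
E/E₀ = γ = 1/√(1 - 0.543²) = 1.191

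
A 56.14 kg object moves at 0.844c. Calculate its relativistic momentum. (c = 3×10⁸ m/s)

γ = 1/√(1 - 0.844²) = 1.864
v = 0.844 × 3×10⁸ = 2.532×10⁸ m/s
p = γmv = 1.864 × 56.14 × 2.532×10⁸ = 2.650×10¹⁰ kg·m/s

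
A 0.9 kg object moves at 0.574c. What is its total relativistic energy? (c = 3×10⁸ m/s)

γ = 1/√(1 - 0.574²) = 1.2212
mc² = 0.9 × (3×10⁸)² = 8.100×10¹⁶ J
E = γmc² = 1.2212 × 8.100×10¹⁶ = 9.892×10¹⁶ J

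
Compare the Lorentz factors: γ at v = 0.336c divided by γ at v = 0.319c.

γ₁ = 1/√(1 - 0.336²) = 1.0617
γ₂ = 1/√(1 - 0.319²) = 1.0551
γ₁/γ₂ = 1.0617/1.0551 = 1.006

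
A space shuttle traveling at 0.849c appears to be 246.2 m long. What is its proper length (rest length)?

Contracted length L = 246.2 m
γ = 1/√(1 - 0.849²) = 1.8925
L₀ = γL = 1.8925 × 246.2 = 465.9 m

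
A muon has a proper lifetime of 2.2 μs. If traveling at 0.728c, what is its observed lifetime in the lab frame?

Proper lifetime τ₀ = 2.2 μs
γ = 1/√(1 - 0.728²) = 1.4586
τ = γτ₀ = 1.4586 × 2.2 μs = 3.209 μs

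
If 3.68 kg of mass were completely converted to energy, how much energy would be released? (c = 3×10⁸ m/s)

Using E = mc²:
c² = (3×10⁸)² = 9×10¹⁶ m²/s²
E = 3.68 × 9×10¹⁶ = 3.312×10¹⁷ J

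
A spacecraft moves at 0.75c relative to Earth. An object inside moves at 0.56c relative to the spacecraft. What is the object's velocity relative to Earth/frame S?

u = (u' + v)/(1 + u'v/c²)
Numerator: 0.56 + 0.75 = 1.31
Denominator: 1 + 0.42 = 1.42
u = 1.31/1.42 = 0.9225c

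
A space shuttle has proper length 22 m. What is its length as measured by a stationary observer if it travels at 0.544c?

Proper length L₀ = 22 m
γ = 1/√(1 - 0.544²) = 1.192
L = L₀/γ = 22/1.192 = 18.46 m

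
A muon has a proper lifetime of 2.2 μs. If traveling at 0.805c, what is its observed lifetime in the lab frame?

Proper lifetime τ₀ = 2.2 μs
γ = 1/√(1 - 0.805²) = 1.6856
τ = γτ₀ = 1.6856 × 2.2 μs = 3.708 μs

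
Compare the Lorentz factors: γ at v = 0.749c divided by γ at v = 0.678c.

γ₁ = 1/√(1 - 0.749²) = 1.5093
γ₂ = 1/√(1 - 0.678²) = 1.3604
γ₁/γ₂ = 1.5093/1.3604 = 1.109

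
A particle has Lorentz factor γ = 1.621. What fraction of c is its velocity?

From γ = 1/√(1 - v²/c²):
1/γ² = 1/1.621² = 0.3806
v²/c² = 1 - 0.3806 = 0.6194
v/c = √(0.6194) = 0.7870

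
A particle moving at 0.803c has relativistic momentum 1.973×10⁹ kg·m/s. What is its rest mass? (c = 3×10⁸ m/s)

γ = 1/√(1 - 0.803²) = 1.678
v = 0.803 × 3×10⁸ = 2.409×10⁸ m/s
m = p/(γv) = 1.973×10⁹/(1.678 × 2.409×10⁸) = 4.881 kg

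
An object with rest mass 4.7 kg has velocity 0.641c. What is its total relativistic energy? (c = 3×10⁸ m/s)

γ = 1/√(1 - 0.641²) = 1.3029
mc² = 4.7 × (3×10⁸)² = 4.230×10¹⁷ J
E = γmc² = 1.3029 × 4.230×10¹⁷ = 5.511×10¹⁷ J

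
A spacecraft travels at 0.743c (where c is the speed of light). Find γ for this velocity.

v/c = 0.743, so (v/c)² = 0.552049
1 - (v/c)² = 0.447951
γ = 1/√(0.447951) = 1.494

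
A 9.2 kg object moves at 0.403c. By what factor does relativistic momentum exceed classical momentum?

p_rel = γmv, p_class = mv
Ratio = γ = 1/√(1 - 0.403²) = 1.093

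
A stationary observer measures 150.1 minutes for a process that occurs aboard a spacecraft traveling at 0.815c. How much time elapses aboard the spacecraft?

Dilated time Δt = 150.1 minutes
γ = 1/√(1 - 0.815²) = 1.7257
Δt₀ = Δt/γ = 150.1/1.7257 = 86.98 minutes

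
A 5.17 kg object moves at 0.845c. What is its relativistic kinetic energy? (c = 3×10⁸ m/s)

γ = 1/√(1 - 0.845²) = 1.870
γ - 1 = 0.8700
KE = (γ-1)mc² = 0.8700 × 5.17 × (3×10⁸)² = 4.048×10¹⁷ J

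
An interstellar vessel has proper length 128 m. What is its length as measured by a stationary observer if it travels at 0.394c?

Proper length L₀ = 128 m
γ = 1/√(1 - 0.394²) = 1.088
L = L₀/γ = 128/1.088 = 117.6 m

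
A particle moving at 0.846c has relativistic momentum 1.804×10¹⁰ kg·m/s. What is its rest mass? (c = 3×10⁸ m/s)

γ = 1/√(1 - 0.846²) = 1.8755
v = 0.846 × 3×10⁸ = 2.538×10⁸ m/s
m = p/(γv) = 1.804×10¹⁰/(1.8755 × 2.538×10⁸) = 37.90 kg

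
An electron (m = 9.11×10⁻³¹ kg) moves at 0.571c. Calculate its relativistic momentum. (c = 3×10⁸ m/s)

γ = 1/√(1 - 0.571²) = 1.218
v = 0.571 × 3×10⁸ = 1.713×10⁸ m/s
p = γmv = 1.218 × 9.11×10⁻³¹ × 1.713×10⁸ = 1.901×10⁻²² kg·m/s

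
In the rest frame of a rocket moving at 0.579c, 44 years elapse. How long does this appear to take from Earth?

Proper time Δt₀ = 44 years
γ = 1/√(1 - 0.579²) = 1.2265
Δt = γΔt₀ = 1.2265 × 44 = 53.97 years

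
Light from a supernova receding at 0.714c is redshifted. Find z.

β = 0.714
(1+β)/(1-β) = 1.714/0.286 = 5.993
√(5.993) = 2.448
z = 2.448 - 1 = 1.448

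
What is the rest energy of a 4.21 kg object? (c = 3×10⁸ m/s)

c² = (3×10⁸)² = 9.000×10¹⁶ m²/s²
E₀ = mc² = 4.21 × 9.000×10¹⁶ = 3.789×10¹⁷ J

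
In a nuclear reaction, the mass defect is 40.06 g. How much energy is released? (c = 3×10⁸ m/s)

Convert mass defect: Δm = 40.06 g = 0.04006 kg
E = Δm·c² = 0.04006 × (3×10⁸)²
= 0.04006 × 9×10¹⁶ = 3.605×10¹⁵ J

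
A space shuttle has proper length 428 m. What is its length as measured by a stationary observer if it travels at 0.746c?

Proper length L₀ = 428 m
γ = 1/√(1 - 0.746²) = 1.502
L = L₀/γ = 428/1.502 = 285.0 m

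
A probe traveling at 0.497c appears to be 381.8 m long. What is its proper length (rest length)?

Contracted length L = 381.8 m
γ = 1/√(1 - 0.497²) = 1.1524
L₀ = γL = 1.1524 × 381.8 = 440.0 m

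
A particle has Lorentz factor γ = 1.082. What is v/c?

From γ = 1/√(1 - v²/c²):
1/γ² = 1/1.082² = 0.85417
v²/c² = 1 - 0.85417 = 0.14583
v/c = √(0.14583) = 0.3819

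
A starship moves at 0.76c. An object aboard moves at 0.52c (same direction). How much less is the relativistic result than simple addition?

Classical: u' + v = 0.52 + 0.76 = 1.28c
Relativistic: u = (0.52 + 0.76)/(1 + 0.3952) = 1.28/1.3952 = 0.9174c
Difference: 1.28 - 0.9174 = 0.3626c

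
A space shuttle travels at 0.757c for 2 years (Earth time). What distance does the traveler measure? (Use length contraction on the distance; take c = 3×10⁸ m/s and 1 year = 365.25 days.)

Earth distance: d = v × t = 0.757c × 2 yr = 1.433×10¹⁶ m
γ = 1.530
d' = d/γ = 1.433×10¹⁶/1.530 = 9.366×10¹⁵ m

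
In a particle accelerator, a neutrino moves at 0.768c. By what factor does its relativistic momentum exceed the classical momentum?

p_rel = γmv, p_class = mv
Ratio = γ = 1/√(1 - 0.768²)
= 1/√(0.410176) = 1.561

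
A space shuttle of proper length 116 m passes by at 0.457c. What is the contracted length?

Proper length L₀ = 116 m
γ = 1/√(1 - 0.457²) = 1.124
L = L₀/γ = 116/1.124 = 103.2 m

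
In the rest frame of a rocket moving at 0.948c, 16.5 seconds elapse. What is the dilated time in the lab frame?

Proper time Δt₀ = 16.5 seconds
γ = 1/√(1 - 0.948²) = 3.142
Δt = γΔt₀ = 3.142 × 16.5 = 51.84 seconds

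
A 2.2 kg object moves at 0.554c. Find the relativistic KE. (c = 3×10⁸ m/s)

γ = 1/√(1 - 0.554²) = 1.20118
γ - 1 = 0.20118
KE = (γ-1)mc² = 0.20118 × 2.2 × (3×10⁸)² = 3.983×10¹⁶ J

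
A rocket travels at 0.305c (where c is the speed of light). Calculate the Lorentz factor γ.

v/c = 0.305, so (v/c)² = 0.093025
1 - (v/c)² = 0.906975
γ = 1/√(0.906975) = 1.050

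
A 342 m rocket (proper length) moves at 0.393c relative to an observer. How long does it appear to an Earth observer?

Proper length L₀ = 342 m
γ = 1/√(1 - 0.393²) = 1.0875
L = L₀/γ = 342/1.0875 = 314.5 m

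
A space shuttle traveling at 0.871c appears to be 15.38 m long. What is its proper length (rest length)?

Contracted length L = 15.38 m
γ = 1/√(1 - 0.871²) = 2.0355
L₀ = γL = 2.0355 × 15.38 = 31.31 m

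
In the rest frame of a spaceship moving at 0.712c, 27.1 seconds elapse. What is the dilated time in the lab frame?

Proper time Δt₀ = 27.1 seconds
γ = 1/√(1 - 0.712²) = 1.424
Δt = γΔt₀ = 1.424 × 27.1 = 38.59 seconds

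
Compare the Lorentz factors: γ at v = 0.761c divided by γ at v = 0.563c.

γ₁ = 1/√(1 - 0.761²) = 1.541
γ₂ = 1/√(1 - 0.563²) = 1.210
γ₁/γ₂ = 1.541/1.210 = 1.274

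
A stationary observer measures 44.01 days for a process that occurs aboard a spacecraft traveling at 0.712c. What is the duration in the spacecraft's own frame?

Dilated time Δt = 44.01 days
γ = 1/√(1 - 0.712²) = 1.4241
Δt₀ = Δt/γ = 44.01/1.4241 = 30.90 days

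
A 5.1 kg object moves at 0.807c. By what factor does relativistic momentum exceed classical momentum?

p_rel = γmv, p_class = mv
Ratio = γ = 1/√(1 - 0.807²) = 1.693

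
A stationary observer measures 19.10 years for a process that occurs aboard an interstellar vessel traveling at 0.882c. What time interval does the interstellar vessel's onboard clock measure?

Dilated time Δt = 19.10 years
γ = 1/√(1 - 0.882²) = 2.122
Δt₀ = Δt/γ = 19.10/2.122 = 9.001 years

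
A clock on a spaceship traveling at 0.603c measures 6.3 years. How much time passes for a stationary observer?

Proper time Δt₀ = 6.3 years
γ = 1/√(1 - 0.603²) = 1.2535
Δt = γΔt₀ = 1.2535 × 6.3 = 7.897 years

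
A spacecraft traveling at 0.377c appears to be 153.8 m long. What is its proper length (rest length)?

Contracted length L = 153.8 m
γ = 1/√(1 - 0.377²) = 1.080
L₀ = γL = 1.080 × 153.8 = 166.1 m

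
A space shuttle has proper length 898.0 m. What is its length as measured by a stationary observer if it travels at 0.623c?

Proper length L₀ = 898.0 m
γ = 1/√(1 - 0.623²) = 1.2784
L = L₀/γ = 898.0/1.2784 = 702.4 m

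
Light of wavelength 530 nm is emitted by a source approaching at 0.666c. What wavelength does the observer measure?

β = 0.666
Wavelength Doppler factor = √(0.334/1.666) = √(0.2005) = 0.4478
λ_obs = 530 × 0.4478 = 237.3 nm (blueshift)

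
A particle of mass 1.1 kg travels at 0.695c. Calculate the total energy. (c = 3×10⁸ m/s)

γ = 1/√(1 - 0.695²) = 1.391
mc² = 1.1 × (3×10⁸)² = 9.900×10¹⁶ J
E = γmc² = 1.391 × 9.900×10¹⁶ = 1.377×10¹⁷ J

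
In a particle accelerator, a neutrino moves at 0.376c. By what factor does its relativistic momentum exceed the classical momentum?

p_rel = γmv, p_class = mv
Ratio = γ = 1/√(1 - 0.376²)
= 1/√(0.858624) = 1.079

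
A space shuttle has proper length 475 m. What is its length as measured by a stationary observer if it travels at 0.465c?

Proper length L₀ = 475 m
γ = 1/√(1 - 0.465²) = 1.1295
L = L₀/γ = 475/1.1295 = 420.5 m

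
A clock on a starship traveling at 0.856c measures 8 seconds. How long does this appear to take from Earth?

Proper time Δt₀ = 8 seconds
γ = 1/√(1 - 0.856²) = 1.934
Δt = γΔt₀ = 1.934 × 8 = 15.47 seconds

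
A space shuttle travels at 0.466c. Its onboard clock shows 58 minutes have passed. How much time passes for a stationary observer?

Proper time Δt₀ = 58 minutes
γ = 1/√(1 - 0.466²) = 1.1302
Δt = γΔt₀ = 1.1302 × 58 = 65.55 minutes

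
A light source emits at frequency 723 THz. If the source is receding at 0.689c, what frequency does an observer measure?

β = v/c = 0.689
(1-β)/(1+β) = 0.311/1.689 = 0.1841
Doppler factor = √(0.1841) = 0.4291
f_obs = 723 × 0.4291 = 310.2 THz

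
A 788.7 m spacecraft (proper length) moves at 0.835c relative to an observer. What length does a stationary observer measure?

Proper length L₀ = 788.7 m
γ = 1/√(1 - 0.835²) = 1.8174
L = L₀/γ = 788.7/1.8174 = 434.0 m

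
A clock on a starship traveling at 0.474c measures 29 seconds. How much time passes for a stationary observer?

Proper time Δt₀ = 29 seconds
γ = 1/√(1 - 0.474²) = 1.135686
Δt = γΔt₀ = 1.135686 × 29 = 32.93 seconds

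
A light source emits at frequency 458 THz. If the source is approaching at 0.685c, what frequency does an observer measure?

β = v/c = 0.685
(1+β)/(1-β) = 1.685/0.315 = 5.349
Doppler factor = √(5.349) = 2.313
f_obs = 458 × 2.313 = 1059 THz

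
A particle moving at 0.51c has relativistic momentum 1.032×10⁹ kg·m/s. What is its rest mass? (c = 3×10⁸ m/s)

γ = 1/√(1 - 0.51²) = 1.1626
v = 0.51 × 3×10⁸ = 1.530×10⁸ m/s
m = p/(γv) = 1.032×10⁹/(1.1626 × 1.530×10⁸) = 5.802 kg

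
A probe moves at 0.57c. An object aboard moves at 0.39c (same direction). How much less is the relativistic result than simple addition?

Classical: u' + v = 0.39 + 0.57 = 0.96c
Relativistic: u = (0.39 + 0.57)/(1 + 0.2223) = 0.96/1.2223 = 0.7854c
Difference: 0.96 - 0.7854 = 0.1746c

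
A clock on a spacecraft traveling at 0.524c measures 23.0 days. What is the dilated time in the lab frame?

Proper time Δt₀ = 23.0 days
γ = 1/√(1 - 0.524²) = 1.174
Δt = γΔt₀ = 1.174 × 23.0 = 27.00 days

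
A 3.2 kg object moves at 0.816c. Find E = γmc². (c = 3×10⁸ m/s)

γ = 1/√(1 - 0.816²) = 1.730
mc² = 3.2 × (3×10⁸)² = 2.880×10¹⁷ J
E = γmc² = 1.730 × 2.880×10¹⁷ = 4.982×10¹⁷ J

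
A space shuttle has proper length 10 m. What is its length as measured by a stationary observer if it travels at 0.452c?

Proper length L₀ = 10 m
γ = 1/√(1 - 0.452²) = 1.1211
L = L₀/γ = 10/1.1211 = 8.920 m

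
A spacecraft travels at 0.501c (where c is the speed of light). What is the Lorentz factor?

v/c = 0.501, so (v/c)² = 0.251001
1 - (v/c)² = 0.748999
γ = 1/√(0.748999) = 1.155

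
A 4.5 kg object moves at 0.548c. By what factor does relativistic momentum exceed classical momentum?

p_rel = γmv, p_class = mv
Ratio = γ = 1/√(1 - 0.548²) = 1.195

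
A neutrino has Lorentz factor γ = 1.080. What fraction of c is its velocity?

From γ = 1/√(1 - v²/c²):
1/γ² = 1/1.080² = 0.85734
v²/c² = 1 - 0.85734 = 0.14266
v/c = √(0.14266) = 0.3777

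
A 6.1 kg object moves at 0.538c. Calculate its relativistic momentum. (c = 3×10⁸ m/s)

γ = 1/√(1 - 0.538²) = 1.186
v = 0.538 × 3×10⁸ = 1.614×10⁸ m/s
p = γmv = 1.186 × 6.1 × 1.614×10⁸ = 1.168×10⁹ kg·m/s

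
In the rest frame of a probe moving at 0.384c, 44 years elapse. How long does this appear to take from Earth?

Proper time Δt₀ = 44 years
γ = 1/√(1 - 0.384²) = 1.083
Δt = γΔt₀ = 1.083 × 44 = 47.65 years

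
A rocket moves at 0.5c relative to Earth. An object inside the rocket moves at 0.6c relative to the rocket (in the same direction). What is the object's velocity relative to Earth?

u = (u' + v)/(1 + u'v/c²)
Numerator: 0.6 + 0.5 = 1.1
Denominator: 1 + 0.3 = 1.3
u = 1.1/1.3 = 0.8462c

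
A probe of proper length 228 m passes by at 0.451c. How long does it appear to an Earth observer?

Proper length L₀ = 228 m
γ = 1/√(1 - 0.451²) = 1.1204
L = L₀/γ = 228/1.1204 = 203.5 m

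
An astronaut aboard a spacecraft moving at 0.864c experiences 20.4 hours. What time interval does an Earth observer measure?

Proper time Δt₀ = 20.4 hours
γ = 1/√(1 - 0.864²) = 1.9861
Δt = γΔt₀ = 1.9861 × 20.4 = 40.52 hours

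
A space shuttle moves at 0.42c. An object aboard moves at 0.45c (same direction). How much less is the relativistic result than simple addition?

Classical: u' + v = 0.45 + 0.42 = 0.87c
Relativistic: u = (0.45 + 0.42)/(1 + 0.189) = 0.87/1.189 = 0.7317c
Difference: 0.87 - 0.7317 = 0.1383c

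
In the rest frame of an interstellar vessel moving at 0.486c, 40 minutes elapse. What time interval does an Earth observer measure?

Proper time Δt₀ = 40 minutes
γ = 1/√(1 - 0.486²) = 1.1442
Δt = γΔt₀ = 1.1442 × 40 = 45.77 minutes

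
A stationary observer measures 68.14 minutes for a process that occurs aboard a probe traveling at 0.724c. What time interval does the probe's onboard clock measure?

Dilated time Δt = 68.14 minutes
γ = 1/√(1 - 0.724²) = 1.4497
Δt₀ = Δt/γ = 68.14/1.4497 = 47.00 minutes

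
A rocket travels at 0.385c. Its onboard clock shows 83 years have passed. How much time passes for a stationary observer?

Proper time Δt₀ = 83 years
γ = 1/√(1 - 0.385²) = 1.0835
Δt = γΔt₀ = 1.0835 × 83 = 89.93 years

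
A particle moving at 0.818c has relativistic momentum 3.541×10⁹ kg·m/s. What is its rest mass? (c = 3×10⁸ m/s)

γ = 1/√(1 - 0.818²) = 1.7385
v = 0.818 × 3×10⁸ = 2.454×10⁸ m/s
m = p/(γv) = 3.541×10⁹/(1.7385 × 2.454×10⁸) = 8.300 kg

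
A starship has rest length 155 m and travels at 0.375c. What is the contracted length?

Proper length L₀ = 155 m
γ = 1/√(1 - 0.375²) = 1.079
L = L₀/γ = 155/1.079 = 143.7 m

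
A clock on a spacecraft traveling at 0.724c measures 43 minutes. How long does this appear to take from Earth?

Proper time Δt₀ = 43 minutes
γ = 1/√(1 - 0.724²) = 1.4497
Δt = γΔt₀ = 1.4497 × 43 = 62.34 minutes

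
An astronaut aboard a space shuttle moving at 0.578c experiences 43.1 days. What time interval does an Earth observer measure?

Proper time Δt₀ = 43.1 days
γ = 1/√(1 - 0.578²) = 1.22543
Δt = γΔt₀ = 1.22543 × 43.1 = 52.82 days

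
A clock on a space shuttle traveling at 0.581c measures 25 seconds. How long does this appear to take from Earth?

Proper time Δt₀ = 25 seconds
γ = 1/√(1 - 0.581²) = 1.2286
Δt = γΔt₀ = 1.2286 × 25 = 30.72 seconds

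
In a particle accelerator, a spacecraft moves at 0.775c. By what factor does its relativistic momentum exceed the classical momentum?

p_rel = γmv, p_class = mv
Ratio = γ = 1/√(1 - 0.775²)
= 1/√(0.399375) = 1.582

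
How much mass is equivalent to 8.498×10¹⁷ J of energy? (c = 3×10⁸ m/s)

From E = mc², we get m = E/c²
c² = (3×10⁸)² = 9×10¹⁶ m²/s²
m = 8.498×10¹⁷ / 9×10¹⁶ = 9.442 kg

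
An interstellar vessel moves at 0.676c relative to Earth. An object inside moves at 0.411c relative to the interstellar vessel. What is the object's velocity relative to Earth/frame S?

u = (u' + v)/(1 + u'v/c²)
Numerator: 0.411 + 0.676 = 1.087
Denominator: 1 + 0.277836 = 1.277836
u = 1.087/1.277836 = 0.8507c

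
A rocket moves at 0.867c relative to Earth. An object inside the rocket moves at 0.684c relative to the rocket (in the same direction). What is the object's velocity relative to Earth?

u = (u' + v)/(1 + u'v/c²)
Numerator: 0.684 + 0.867 = 1.551
Denominator: 1 + 0.593028 = 1.593028
u = 1.551/1.593028 = 0.9736c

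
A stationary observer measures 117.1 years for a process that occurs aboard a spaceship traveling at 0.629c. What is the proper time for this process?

Dilated time Δt = 117.1 years
γ = 1/√(1 - 0.629²) = 1.28633
Δt₀ = Δt/γ = 117.1/1.28633 = 91.03 years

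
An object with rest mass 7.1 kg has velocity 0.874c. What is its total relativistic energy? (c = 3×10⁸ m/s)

γ = 1/√(1 - 0.874²) = 2.058
mc² = 7.1 × (3×10⁸)² = 6.390×10¹⁷ J
E = γmc² = 2.058 × 6.390×10¹⁷ = 1.315×10¹⁸ J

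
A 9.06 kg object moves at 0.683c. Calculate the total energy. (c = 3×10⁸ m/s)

γ = 1/√(1 - 0.683²) = 1.369
mc² = 9.06 × (3×10⁸)² = 8.154×10¹⁷ J
E = γmc² = 1.369 × 8.154×10¹⁷ = 1.116×10¹⁸ J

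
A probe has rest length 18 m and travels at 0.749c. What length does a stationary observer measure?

Proper length L₀ = 18 m
γ = 1/√(1 - 0.749²) = 1.509
L = L₀/γ = 18/1.509 = 11.93 m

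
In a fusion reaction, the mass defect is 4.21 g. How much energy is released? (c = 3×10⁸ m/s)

Convert mass defect: Δm = 4.21 g = 0.00421 kg
E = Δm·c² = 0.00421 × (3×10⁸)²
= 0.00421 × 9×10¹⁶ = 3.789×10¹⁴ J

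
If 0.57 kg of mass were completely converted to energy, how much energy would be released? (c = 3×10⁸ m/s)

Using E = mc²:
c² = (3×10⁸)² = 9×10¹⁶ m²/s²
E = 0.57 × 9×10¹⁶ = 5.130×10¹⁶ J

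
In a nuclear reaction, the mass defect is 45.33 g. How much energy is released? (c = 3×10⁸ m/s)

Convert mass defect: Δm = 45.33 g = 0.04533 kg
E = Δm·c² = 0.04533 × (3×10⁸)²
= 0.04533 × 9×10¹⁶ = 4.080×10¹⁵ J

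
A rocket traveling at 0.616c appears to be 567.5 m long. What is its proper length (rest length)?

Contracted length L = 567.5 m
γ = 1/√(1 - 0.616²) = 1.2694
L₀ = γL = 1.2694 × 567.5 = 720.4 m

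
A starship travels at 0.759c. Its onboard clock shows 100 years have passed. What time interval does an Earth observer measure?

Proper time Δt₀ = 100 years
γ = 1/√(1 - 0.759²) = 1.536
Δt = γΔt₀ = 1.536 × 100 = 153.6 years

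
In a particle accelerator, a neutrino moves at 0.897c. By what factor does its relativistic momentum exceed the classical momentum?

p_rel = γmv, p_class = mv
Ratio = γ = 1/√(1 - 0.897²)
= 1/√(0.195391) = 2.262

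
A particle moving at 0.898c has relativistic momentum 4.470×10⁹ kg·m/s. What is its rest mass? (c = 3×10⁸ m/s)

γ = 1/√(1 - 0.898²) = 2.27275
v = 0.898 × 3×10⁸ = 2.694×10⁸ m/s
m = p/(γv) = 4.470×10⁹/(2.27275 × 2.694×10⁸) = 7.301 kg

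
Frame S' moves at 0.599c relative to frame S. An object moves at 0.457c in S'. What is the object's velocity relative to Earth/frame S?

u = (u' + v)/(1 + u'v/c²)
Numerator: 0.457 + 0.599 = 1.056
Denominator: 1 + 0.273743 = 1.273743
u = 1.056/1.273743 = 0.8291c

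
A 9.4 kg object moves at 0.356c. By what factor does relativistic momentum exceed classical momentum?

p_rel = γmv, p_class = mv
Ratio = γ = 1/√(1 - 0.356²) = 1.070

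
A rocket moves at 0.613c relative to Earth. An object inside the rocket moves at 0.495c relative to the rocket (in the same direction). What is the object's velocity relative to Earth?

u = (u' + v)/(1 + u'v/c²)
Numerator: 0.495 + 0.613 = 1.108
Denominator: 1 + 0.303435 = 1.303435
u = 1.108/1.303435 = 0.8501c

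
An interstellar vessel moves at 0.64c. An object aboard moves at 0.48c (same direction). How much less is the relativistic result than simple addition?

Classical: u' + v = 0.48 + 0.64 = 1.12c
Relativistic: u = (0.48 + 0.64)/(1 + 0.3072) = 1.12/1.3072 = 0.8568c
Difference: 1.12 - 0.8568 = 0.2632c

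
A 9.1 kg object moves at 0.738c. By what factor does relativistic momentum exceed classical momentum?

p_rel = γmv, p_class = mv
Ratio = γ = 1/√(1 - 0.738²) = 1.482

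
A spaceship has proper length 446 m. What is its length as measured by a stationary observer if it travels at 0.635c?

Proper length L₀ = 446 m
γ = 1/√(1 - 0.635²) = 1.2945
L = L₀/γ = 446/1.2945 = 344.5 m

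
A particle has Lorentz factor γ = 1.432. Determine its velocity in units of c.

From γ = 1/√(1 - v²/c²):
1/γ² = 1/1.432² = 0.4877
v²/c² = 1 - 0.4877 = 0.5123
v/c = √(0.5123) = 0.7158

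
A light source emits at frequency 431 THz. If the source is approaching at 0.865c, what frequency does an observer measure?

β = v/c = 0.865
(1+β)/(1-β) = 1.865/0.135 = 13.815
Doppler factor = √(13.815) = 3.717
f_obs = 431 × 3.717 = 1602 THz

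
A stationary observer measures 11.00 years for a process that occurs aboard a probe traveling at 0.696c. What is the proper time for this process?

Dilated time Δt = 11.00 years
γ = 1/√(1 - 0.696²) = 1.3927
Δt₀ = Δt/γ = 11.00/1.3927 = 7.898 years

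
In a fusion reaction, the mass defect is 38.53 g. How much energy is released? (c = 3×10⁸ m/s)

Convert mass defect: Δm = 38.53 g = 0.03853 kg
E = Δm·c² = 0.03853 × (3×10⁸)²
= 0.03853 × 9×10¹⁶ = 3.468×10¹⁵ J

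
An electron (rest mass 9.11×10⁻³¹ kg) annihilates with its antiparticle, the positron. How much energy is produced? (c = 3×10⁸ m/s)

Both particles have the same rest mass, so total mass = 2m
E = 2m·c² = 2 × 9.11×10⁻³¹ × (3×10⁸)²
= 2 × 9.11×10⁻³¹ × 9×10¹⁶
= 1.640×10⁻¹³ J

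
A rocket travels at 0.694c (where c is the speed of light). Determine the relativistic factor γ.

v/c = 0.694, so (v/c)² = 0.481636
1 - (v/c)² = 0.518364
γ = 1/√(0.518364) = 1.389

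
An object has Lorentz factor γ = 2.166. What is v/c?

From γ = 1/√(1 - v²/c²):
1/γ² = 1/2.166² = 0.21315
v²/c² = 1 - 0.21315 = 0.78685
v/c = √(0.78685) = 0.8870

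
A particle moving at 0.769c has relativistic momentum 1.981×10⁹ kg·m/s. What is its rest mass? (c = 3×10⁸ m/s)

γ = 1/√(1 - 0.769²) = 1.5643
v = 0.769 × 3×10⁸ = 2.307×10⁸ m/s
m = p/(γv) = 1.981×10⁹/(1.5643 × 2.307×10⁸) = 5.489 kg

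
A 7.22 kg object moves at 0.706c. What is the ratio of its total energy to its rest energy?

E = γmc², E₀ = mc²
E/E₀ = γ = 1/√(1 - 0.706²) = 1.412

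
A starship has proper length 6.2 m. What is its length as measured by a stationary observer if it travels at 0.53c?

Proper length L₀ = 6.2 m
γ = 1/√(1 - 0.53²) = 1.1792
L = L₀/γ = 6.2/1.1792 = 5.258 m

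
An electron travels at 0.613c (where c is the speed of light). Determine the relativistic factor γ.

v/c = 0.613, so (v/c)² = 0.375769
1 - (v/c)² = 0.624231
γ = 1/√(0.624231) = 1.266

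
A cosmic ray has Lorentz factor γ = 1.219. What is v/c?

From γ = 1/√(1 - v²/c²):
1/γ² = 1/1.219² = 0.67297
v²/c² = 1 - 0.67297 = 0.32703
v/c = √(0.32703) = 0.5719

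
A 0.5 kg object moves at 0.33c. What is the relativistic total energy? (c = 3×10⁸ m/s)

γ = 1/√(1 - 0.33²) = 1.0593
mc² = 0.5 × (3×10⁸)² = 4.500×10¹⁶ J
E = γmc² = 1.0593 × 4.500×10¹⁶ = 4.767×10¹⁶ J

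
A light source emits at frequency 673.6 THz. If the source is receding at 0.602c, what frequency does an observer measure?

β = v/c = 0.602
(1-β)/(1+β) = 0.398/1.602 = 0.2484
Doppler factor = √(0.2484) = 0.4984
f_obs = 673.6 × 0.4984 = 335.7 THz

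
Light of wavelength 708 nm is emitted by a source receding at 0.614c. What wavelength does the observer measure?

β = 0.614
Wavelength Doppler factor = √(1.614/0.386) = √(4.181) = 2.045
λ_obs = 708 × 2.045 = 1448 nm (redshift)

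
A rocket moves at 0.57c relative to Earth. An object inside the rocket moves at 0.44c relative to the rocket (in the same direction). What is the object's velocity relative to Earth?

u = (u' + v)/(1 + u'v/c²)
Numerator: 0.44 + 0.57 = 1.01
Denominator: 1 + 0.2508 = 1.2508
u = 1.01/1.2508 = 0.8075c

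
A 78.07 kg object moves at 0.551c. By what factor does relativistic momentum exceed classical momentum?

p_rel = γmv, p_class = mv
Ratio = γ = 1/√(1 - 0.551²) = 1.198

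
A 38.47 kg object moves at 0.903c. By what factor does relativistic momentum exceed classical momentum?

p_rel = γmv, p_class = mv
Ratio = γ = 1/√(1 - 0.903²) = 2.328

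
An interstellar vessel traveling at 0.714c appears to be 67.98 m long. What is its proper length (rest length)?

Contracted length L = 67.98 m
γ = 1/√(1 - 0.714²) = 1.42827
L₀ = γL = 1.42827 × 67.98 = 97.09 m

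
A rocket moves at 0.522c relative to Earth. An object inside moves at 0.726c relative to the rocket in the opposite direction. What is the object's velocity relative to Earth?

Object's velocity in rocket frame is u' = -0.726c
u = (u' + v)/(1 + u'v/c²) = (v - 0.726)/(1 - 0.726·v/c²)
Numerator: 0.522 - 0.726 = -0.204
Denominator: 1 - 0.378972 = 0.621028
u = -0.204/0.621028 = -0.3285c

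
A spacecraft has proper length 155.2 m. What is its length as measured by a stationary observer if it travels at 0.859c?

Proper length L₀ = 155.2 m
γ = 1/√(1 - 0.859²) = 1.9532
L = L₀/γ = 155.2/1.9532 = 79.46 m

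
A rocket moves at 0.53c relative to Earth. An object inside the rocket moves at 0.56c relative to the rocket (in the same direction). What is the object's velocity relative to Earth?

u = (u' + v)/(1 + u'v/c²)
Numerator: 0.56 + 0.53 = 1.09
Denominator: 1 + 0.2968 = 1.2968
u = 1.09/1.2968 = 0.8405c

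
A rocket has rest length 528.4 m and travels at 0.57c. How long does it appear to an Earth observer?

Proper length L₀ = 528.4 m
γ = 1/√(1 - 0.57²) = 1.217
L = L₀/γ = 528.4/1.217 = 434.2 m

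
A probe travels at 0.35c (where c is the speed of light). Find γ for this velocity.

v/c = 0.35, so (v/c)² = 0.1225
1 - (v/c)² = 0.8775
γ = 1/√(0.8775) = 1.068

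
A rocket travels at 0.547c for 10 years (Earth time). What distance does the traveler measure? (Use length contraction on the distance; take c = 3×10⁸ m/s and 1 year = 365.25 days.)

Earth distance: d = v × t = 0.547c × 10 yr = 5.1786×10¹⁶ m
γ = 1.1946
d' = d/γ = 5.1786×10¹⁶/1.1946 = 4.335×10¹⁶ m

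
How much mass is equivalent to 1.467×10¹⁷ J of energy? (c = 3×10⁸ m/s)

From E = mc², we get m = E/c²
c² = (3×10⁸)² = 9×10¹⁶ m²/s²
m = 1.467×10¹⁷ / 9×10¹⁶ = 1.630 kg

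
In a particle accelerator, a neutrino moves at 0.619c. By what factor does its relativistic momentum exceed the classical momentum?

p_rel = γmv, p_class = mv
Ratio = γ = 1/√(1 - 0.619²)
= 1/√(0.616839) = 1.273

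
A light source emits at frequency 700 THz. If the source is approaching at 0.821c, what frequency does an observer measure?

β = v/c = 0.821
(1+β)/(1-β) = 1.821/0.179 = 10.173
Doppler factor = √(10.173) = 3.190
f_obs = 700 × 3.190 = 2233 THz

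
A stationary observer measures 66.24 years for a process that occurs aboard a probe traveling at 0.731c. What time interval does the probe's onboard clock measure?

Dilated time Δt = 66.24 years
γ = 1/√(1 - 0.731²) = 1.4655
Δt₀ = Δt/γ = 66.24/1.4655 = 45.20 years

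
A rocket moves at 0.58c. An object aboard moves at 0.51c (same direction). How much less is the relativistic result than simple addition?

Classical: u' + v = 0.51 + 0.58 = 1.09c
Relativistic: u = (0.51 + 0.58)/(1 + 0.2958) = 1.09/1.2958 = 0.8412c
Difference: 1.09 - 0.8412 = 0.2488c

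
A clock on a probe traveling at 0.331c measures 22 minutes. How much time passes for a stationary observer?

Proper time Δt₀ = 22 minutes
γ = 1/√(1 - 0.331²) = 1.0597
Δt = γΔt₀ = 1.0597 × 22 = 23.31 minutes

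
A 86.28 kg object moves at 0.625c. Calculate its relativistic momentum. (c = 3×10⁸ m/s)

γ = 1/√(1 - 0.625²) = 1.281
v = 0.625 × 3×10⁸ = 1.875×10⁸ m/s
p = γmv = 1.281 × 86.28 × 1.875×10⁸ = 2.072×10¹⁰ kg·m/s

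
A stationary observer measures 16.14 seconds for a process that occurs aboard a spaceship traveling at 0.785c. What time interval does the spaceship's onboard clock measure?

Dilated time Δt = 16.14 seconds
γ = 1/√(1 - 0.785²) = 1.6142
Δt₀ = Δt/γ = 16.14/1.6142 = 9.999 seconds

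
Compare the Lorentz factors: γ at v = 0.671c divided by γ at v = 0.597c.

γ₁ = 1/√(1 - 0.671²) = 1.349
γ₂ = 1/√(1 - 0.597²) = 1.247
γ₁/γ₂ = 1.349/1.247 = 1.082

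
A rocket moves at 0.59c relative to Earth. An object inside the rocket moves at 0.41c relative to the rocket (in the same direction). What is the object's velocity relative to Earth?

u = (u' + v)/(1 + u'v/c²)
Numerator: 0.41 + 0.59 = 1
Denominator: 1 + 0.2419 = 1.2419
u = 1/1.2419 = 0.8052c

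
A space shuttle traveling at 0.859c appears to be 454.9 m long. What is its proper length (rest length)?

Contracted length L = 454.9 m
γ = 1/√(1 - 0.859²) = 1.9532
L₀ = γL = 1.9532 × 454.9 = 888.5 m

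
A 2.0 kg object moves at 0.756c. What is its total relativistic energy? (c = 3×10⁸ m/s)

γ = 1/√(1 - 0.756²) = 1.528
mc² = 2.0 × (3×10⁸)² = 1.800×10¹⁷ J
E = γmc² = 1.528 × 1.800×10¹⁷ = 2.750×10¹⁷ J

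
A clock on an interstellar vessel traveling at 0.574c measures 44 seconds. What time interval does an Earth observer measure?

Proper time Δt₀ = 44 seconds
γ = 1/√(1 - 0.574²) = 1.2212
Δt = γΔt₀ = 1.2212 × 44 = 53.73 seconds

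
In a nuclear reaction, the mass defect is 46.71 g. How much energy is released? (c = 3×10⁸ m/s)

Convert mass defect: Δm = 46.71 g = 0.04671 kg
E = Δm·c² = 0.04671 × (3×10⁸)²
= 0.04671 × 9×10¹⁶ = 4.204×10¹⁵ J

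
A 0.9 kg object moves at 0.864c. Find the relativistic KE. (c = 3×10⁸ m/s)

γ = 1/√(1 - 0.864²) = 1.98613
γ - 1 = 0.98613
KE = (γ-1)mc² = 0.98613 × 0.9 × (3×10⁸)² = 7.988×10¹⁶ J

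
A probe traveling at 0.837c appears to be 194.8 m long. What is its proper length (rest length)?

Contracted length L = 194.8 m
γ = 1/√(1 - 0.837²) = 1.8275
L₀ = γL = 1.8275 × 194.8 = 356.0 m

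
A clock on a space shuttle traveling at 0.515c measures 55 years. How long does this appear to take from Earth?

Proper time Δt₀ = 55 years
γ = 1/√(1 - 0.515²) = 1.1666
Δt = γΔt₀ = 1.1666 × 55 = 64.16 years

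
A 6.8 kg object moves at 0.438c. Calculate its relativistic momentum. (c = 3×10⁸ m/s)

γ = 1/√(1 - 0.438²) = 1.11238
v = 0.438 × 3×10⁸ = 1.314×10⁸ m/s
p = γmv = 1.11238 × 6.8 × 1.314×10⁸ = 9.939×10⁸ kg·m/s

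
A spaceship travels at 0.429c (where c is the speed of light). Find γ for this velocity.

v/c = 0.429, so (v/c)² = 0.184041
1 - (v/c)² = 0.815959
γ = 1/√(0.815959) = 1.107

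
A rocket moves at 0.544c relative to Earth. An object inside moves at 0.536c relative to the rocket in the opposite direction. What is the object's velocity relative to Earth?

Object's velocity in rocket frame is u' = -0.536c
u = (u' + v)/(1 + u'v/c²) = (v - 0.536)/(1 - 0.536·v/c²)
Numerator: 0.544 - 0.536 = 0.008
Denominator: 1 - 0.291584 = 0.708416
u = 0.008/0.708416 = 0.01129c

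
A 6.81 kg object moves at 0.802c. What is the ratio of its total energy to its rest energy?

E = γmc², E₀ = mc²
E/E₀ = γ = 1/√(1 - 0.802²) = 1.674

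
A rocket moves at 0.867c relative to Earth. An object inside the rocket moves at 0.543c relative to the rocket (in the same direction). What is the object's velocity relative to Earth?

u = (u' + v)/(1 + u'v/c²)
Numerator: 0.543 + 0.867 = 1.41
Denominator: 1 + 0.470781 = 1.470781
u = 1.41/1.470781 = 0.9587c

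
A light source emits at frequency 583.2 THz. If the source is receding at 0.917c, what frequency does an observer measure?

β = v/c = 0.917
(1-β)/(1+β) = 0.083/1.917 = 0.04330
Doppler factor = √(0.04330) = 0.2081
f_obs = 583.2 × 0.2081 = 121.4 THz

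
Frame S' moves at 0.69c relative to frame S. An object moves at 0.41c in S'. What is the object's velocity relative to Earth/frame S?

u = (u' + v)/(1 + u'v/c²)
Numerator: 0.41 + 0.69 = 1.1
Denominator: 1 + 0.2829 = 1.2829
u = 1.1/1.2829 = 0.8574c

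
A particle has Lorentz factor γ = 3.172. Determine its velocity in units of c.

From γ = 1/√(1 - v²/c²):
1/γ² = 1/3.172² = 0.09939
v²/c² = 1 - 0.09939 = 0.9006
v/c = √(0.9006) = 0.9490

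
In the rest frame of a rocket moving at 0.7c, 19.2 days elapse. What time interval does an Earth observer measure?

Proper time Δt₀ = 19.2 days
γ = 1/√(1 - 0.7²) = 1.4003
Δt = γΔt₀ = 1.4003 × 19.2 = 26.89 days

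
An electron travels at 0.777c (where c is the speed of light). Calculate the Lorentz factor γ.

v/c = 0.777, so (v/c)² = 0.603729
1 - (v/c)² = 0.396271
γ = 1/√(0.396271) = 1.589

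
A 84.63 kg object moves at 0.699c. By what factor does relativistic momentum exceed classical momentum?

p_rel = γmv, p_class = mv
Ratio = γ = 1/√(1 - 0.699²) = 1.398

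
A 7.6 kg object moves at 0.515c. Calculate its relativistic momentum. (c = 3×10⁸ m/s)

γ = 1/√(1 - 0.515²) = 1.167
v = 0.515 × 3×10⁸ = 1.545×10⁸ m/s
p = γmv = 1.167 × 7.6 × 1.545×10⁸ = 1.370×10⁹ kg·m/s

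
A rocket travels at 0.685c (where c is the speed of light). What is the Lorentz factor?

v/c = 0.685, so (v/c)² = 0.469225
1 - (v/c)² = 0.530775
γ = 1/√(0.530775) = 1.373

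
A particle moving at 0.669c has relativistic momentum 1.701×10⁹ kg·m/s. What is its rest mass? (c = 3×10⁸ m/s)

γ = 1/√(1 - 0.669²) = 1.3454
v = 0.669 × 3×10⁸ = 2.007×10⁸ m/s
m = p/(γv) = 1.701×10⁹/(1.3454 × 2.007×10⁸) = 6.299 kg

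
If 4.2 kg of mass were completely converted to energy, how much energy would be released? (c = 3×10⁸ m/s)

Using E = mc²:
c² = (3×10⁸)² = 9×10¹⁶ m²/s²
E = 4.2 × 9×10¹⁶ = 3.780×10¹⁷ J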